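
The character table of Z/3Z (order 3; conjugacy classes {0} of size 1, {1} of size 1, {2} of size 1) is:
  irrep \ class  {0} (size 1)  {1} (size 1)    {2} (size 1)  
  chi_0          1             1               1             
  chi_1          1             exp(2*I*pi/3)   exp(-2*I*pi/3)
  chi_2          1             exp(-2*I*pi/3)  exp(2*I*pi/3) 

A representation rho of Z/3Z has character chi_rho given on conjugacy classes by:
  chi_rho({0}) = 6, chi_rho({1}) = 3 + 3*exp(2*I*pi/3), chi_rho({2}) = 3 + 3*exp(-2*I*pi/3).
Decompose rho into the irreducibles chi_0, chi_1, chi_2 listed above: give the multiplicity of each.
Multiplicities: chi_0: 3, chi_1: 3, chi_2: 0.

Solution. Use <chi_rho, chi> = (1/|G|) sum_C |C| * chi_rho(C) * conj(chi(C)) with |G| = 3 for each irreducible chi in the table:
  <chi_rho, chi_0> = (1/3)[1*(6)*conj(1) + 1*(3 + 3*exp(2*I*pi/3))*conj(1) + 1*(3 + 3*exp(-2*I*pi/3))*conj(1)]
      = (1/3)[(6) + (3 + 3*exp(2*I*pi/3)) + (3 + 3*exp(-2*I*pi/3))] = 9/3 = 3
  <chi_rho, chi_1> = (1/3)[1*(6)*conj(1) + 1*(3 + 3*exp(2*I*pi/3))*conj(exp(2*I*pi/3)) + 1*(3 + 3*exp(-2*I*pi/3))*conj(exp(-2*I*pi/3))]
      = (1/3)[(6) + (3 + 3*exp(-2*I*pi/3)) + (3 + 3*exp(2*I*pi/3))] = 9/3 = 3
  <chi_rho, chi_2> = (1/3)[1*(6)*conj(1) + 1*(3 + 3*exp(2*I*pi/3))*conj(exp(-2*I*pi/3)) + 1*(3 + 3*exp(-2*I*pi/3))*conj(exp(2*I*pi/3))]
      = (1/3)[(6) + (-3) + (-3)] = 0/3 = 0
(Exp terms are combined using exp(i*s)*conj(exp(i*t)) = exp(i*(s-t)), and sums of them are collapsed using the identity that for every m > 1 the m distinct m-th roots of unity sum to 0, e.g. 1 + exp(2*I*pi/3) + exp(-2*I*pi/3) = 0.)
Dimension check: dim(rho) = sum (mult * dim) = 3*1 + 3*1 + 0*1 = 6 = chi_rho(e) = 6.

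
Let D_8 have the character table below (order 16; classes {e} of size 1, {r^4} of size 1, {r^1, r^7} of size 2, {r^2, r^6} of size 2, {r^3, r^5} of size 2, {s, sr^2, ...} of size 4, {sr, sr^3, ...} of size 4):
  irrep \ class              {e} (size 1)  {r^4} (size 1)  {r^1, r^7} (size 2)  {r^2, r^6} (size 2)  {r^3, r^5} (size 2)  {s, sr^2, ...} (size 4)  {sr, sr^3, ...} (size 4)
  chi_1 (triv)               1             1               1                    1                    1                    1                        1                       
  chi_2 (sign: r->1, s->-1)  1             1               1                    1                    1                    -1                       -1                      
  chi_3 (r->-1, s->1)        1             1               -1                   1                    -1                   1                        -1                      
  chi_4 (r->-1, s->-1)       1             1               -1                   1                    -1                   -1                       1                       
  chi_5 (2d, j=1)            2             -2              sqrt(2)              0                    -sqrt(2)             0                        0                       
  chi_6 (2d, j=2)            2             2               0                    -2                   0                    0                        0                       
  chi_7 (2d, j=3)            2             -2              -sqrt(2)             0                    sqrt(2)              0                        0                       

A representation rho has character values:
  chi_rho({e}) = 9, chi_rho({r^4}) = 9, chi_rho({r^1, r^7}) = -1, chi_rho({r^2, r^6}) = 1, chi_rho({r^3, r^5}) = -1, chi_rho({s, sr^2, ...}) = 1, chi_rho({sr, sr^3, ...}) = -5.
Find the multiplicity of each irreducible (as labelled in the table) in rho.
Multiplicities: chi_1: 0, chi_2: 2, chi_3: 3, chi_4: 0, chi_5: 0, chi_6: 2, chi_7: 0.

Reasoning: Use <chi_rho, chi> = (1/|G|) sum_C |C| * chi_rho(C) * conj(chi(C)) with |G| = 16 for each irreducible chi in the table:
  <chi_rho, chi_1> = (1/16)[1*(9)*conj(1) + 1*(9)*conj(1) + 2*(-1)*conj(1) + 2*(1)*conj(1) + 2*(-1)*conj(1) + 4*(1)*conj(1) + 4*(-5)*conj(1)]
      = (1/16)[(9) + (9) + (-2) + (2) + (-2) + (4) + (-20)] = 0/16 = 0
  <chi_rho, chi_2> = (1/16)[1*(9)*conj(1) + 1*(9)*conj(1) + 2*(-1)*conj(1) + 2*(1)*conj(1) + 2*(-1)*conj(1) + 4*(1)*conj(-1) + 4*(-5)*conj(-1)]
      = (1/16)[(9) + (9) + (-2) + (2) + (-2) + (-4) + (20)] = 32/16 = 2
  <chi_rho, chi_3> = (1/16)[1*(9)*conj(1) + 1*(9)*conj(1) + 2*(-1)*conj(-1) + 2*(1)*conj(1) + 2*(-1)*conj(-1) + 4*(1)*conj(1) + 4*(-5)*conj(-1)]
      = (1/16)[(9) + (9) + (2) + (2) + (2) + (4) + (20)] = 48/16 = 3
  <chi_rho, chi_4> = (1/16)[1*(9)*conj(1) + 1*(9)*conj(1) + 2*(-1)*conj(-1) + 2*(1)*conj(1) + 2*(-1)*conj(-1) + 4*(1)*conj(-1) + 4*(-5)*conj(1)]
      = (1/16)[(9) + (9) + (2) + (2) + (2) + (-4) + (-20)] = 0/16 = 0
  <chi_rho, chi_5> = (1/16)[1*(9)*conj(2) + 1*(9)*conj(-2) + 2*(-1)*conj(sqrt(2)) + 2*(1)*conj(0) + 2*(-1)*conj(-sqrt(2)) + 4*(1)*conj(0) + 4*(-5)*conj(0)]
      = (1/16)[(18) + (-18) + (-2*sqrt(2)) + (0) + (2*sqrt(2)) + (0) + (0)] = 0/16 = 0
  <chi_rho, chi_6> = (1/16)[1*(9)*conj(2) + 1*(9)*conj(2) + 2*(-1)*conj(0) + 2*(1)*conj(-2) + 2*(-1)*conj(0) + 4*(1)*conj(0) + 4*(-5)*conj(0)]
      = (1/16)[(18) + (18) + (0) + (-4) + (0) + (0) + (0)] = 32/16 = 2
  <chi_rho, chi_7> = (1/16)[1*(9)*conj(2) + 1*(9)*conj(-2) + 2*(-1)*conj(-sqrt(2)) + 2*(1)*conj(0) + 2*(-1)*conj(sqrt(2)) + 4*(1)*conj(0) + 4*(-5)*conj(0)]
      = (1/16)[(18) + (-18) + (2*sqrt(2)) + (0) + (-2*sqrt(2)) + (0) + (0)] = 0/16 = 0
Dimension check: dim(rho) = sum (mult * dim) = 0*1 + 2*1 + 3*1 + 0*1 + 0*2 + 2*2 + 0*2 = 9 = chi_rho(e) = 9.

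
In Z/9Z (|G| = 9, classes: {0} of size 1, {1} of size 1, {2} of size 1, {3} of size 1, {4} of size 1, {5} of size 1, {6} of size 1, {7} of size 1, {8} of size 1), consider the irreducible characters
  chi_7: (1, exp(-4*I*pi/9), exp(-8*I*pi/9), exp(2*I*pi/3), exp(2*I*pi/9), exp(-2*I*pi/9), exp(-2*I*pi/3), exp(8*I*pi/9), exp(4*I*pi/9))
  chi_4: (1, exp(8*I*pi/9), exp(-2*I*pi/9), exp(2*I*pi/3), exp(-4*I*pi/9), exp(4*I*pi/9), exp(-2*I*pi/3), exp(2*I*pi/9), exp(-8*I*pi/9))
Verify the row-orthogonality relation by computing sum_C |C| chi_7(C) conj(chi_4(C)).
Sum = 0; so <chi_7, chi_4> = 0 (distinct irreducibles are orthogonal).

Proof sketch: Compute term by term over conjugacy classes (|C| * chi_7(C) * conj(chi_4(C))):
  1*(1)*conj(1) + 1*(exp(-4*I*pi/9))*conj(exp(8*I*pi/9)) + 1*(exp(-8*I*pi/9))*conj(exp(-2*I*pi/9)) + 1*(exp(2*I*pi/3))*conj(exp(2*I*pi/3)) + 1*(exp(2*I*pi/9))*conj(exp(-4*I*pi/9)) + 1*(exp(-2*I*pi/9))*conj(exp(4*I*pi/9)) + 1*(exp(-2*I*pi/3))*conj(exp(-2*I*pi/3)) + 1*(exp(8*I*pi/9))*conj(exp(2*I*pi/9)) + 1*(exp(4*I*pi/9))*conj(exp(-8*I*pi/9))
  = (1) + (exp(2*I*pi/3)) + (exp(-2*I*pi/3)) + (1) + (exp(2*I*pi/3)) + (exp(-2*I*pi/3)) + (1) + (exp(2*I*pi/3)) + (exp(-2*I*pi/3))
  = 0.
(Exp terms are combined using exp(i*s)*conj(exp(i*t)) = exp(i*(s-t)), and sums of them are collapsed using the identity that for every m > 1 the m distinct m-th roots of unity sum to 0, e.g. 1 + exp(2*I*pi/3) + exp(-2*I*pi/3) = 0.)
Dividing by |G| = 9 gives 0/9 = 0, matching the row-orthogonality relation <chi_7, chi_4> = [chi_7 = chi_4].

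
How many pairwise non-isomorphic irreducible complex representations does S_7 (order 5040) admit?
15

Reasoning: The number of irreducible complex representations of a finite group equals its number of conjugacy classes. Conjugacy classes in S_7 correspond to cycle types, i.e. partitions of 7; there are p(7) = 15 of them, so S_7 (order 5040) has exactly 15 irreducible complex representations.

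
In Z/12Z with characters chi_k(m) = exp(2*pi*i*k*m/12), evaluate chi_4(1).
chi_4(1) = zeta_12^4 = exp(2*I*pi/3)

Proof sketch: chi_4(1) = zeta_12^(4*1) = zeta_12^4. Since zeta_12^12 = 1, this equals zeta_12^4 = exp(2*pi*i*4/12) = exp(2*I*pi/3).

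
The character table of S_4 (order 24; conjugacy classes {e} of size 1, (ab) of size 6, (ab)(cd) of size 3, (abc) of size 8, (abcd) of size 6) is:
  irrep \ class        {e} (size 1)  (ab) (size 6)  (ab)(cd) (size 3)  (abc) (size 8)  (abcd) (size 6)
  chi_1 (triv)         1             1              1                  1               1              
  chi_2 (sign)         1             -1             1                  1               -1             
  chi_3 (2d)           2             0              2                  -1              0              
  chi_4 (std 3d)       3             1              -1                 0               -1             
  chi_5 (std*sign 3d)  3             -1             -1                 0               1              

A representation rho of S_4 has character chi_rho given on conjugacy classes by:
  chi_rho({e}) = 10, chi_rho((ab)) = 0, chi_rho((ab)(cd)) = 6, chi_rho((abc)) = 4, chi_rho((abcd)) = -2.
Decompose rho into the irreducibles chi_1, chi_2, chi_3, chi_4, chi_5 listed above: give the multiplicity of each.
Multiplicities: chi_1: 2, chi_2: 3, chi_3: 1, chi_4: 1, chi_5: 0.

Justification: Use <chi_rho, chi> = (1/|G|) sum_C |C| * chi_rho(C) * conj(chi(C)) with |G| = 24 for each irreducible chi in the table:
  <chi_rho, chi_1> = (1/24)[1*(10)*conj(1) + 6*(0)*conj(1) + 3*(6)*conj(1) + 8*(4)*conj(1) + 6*(-2)*conj(1)]
      = (1/24)[(10) + (0) + (18) + (32) + (-12)] = 48/24 = 2
  <chi_rho, chi_2> = (1/24)[1*(10)*conj(1) + 6*(0)*conj(-1) + 3*(6)*conj(1) + 8*(4)*conj(1) + 6*(-2)*conj(-1)]
      = (1/24)[(10) + (0) + (18) + (32) + (12)] = 72/24 = 3
  <chi_rho, chi_3> = (1/24)[1*(10)*conj(2) + 6*(0)*conj(0) + 3*(6)*conj(2) + 8*(4)*conj(-1) + 6*(-2)*conj(0)]
      = (1/24)[(20) + (0) + (36) + (-32) + (0)] = 24/24 = 1
  <chi_rho, chi_4> = (1/24)[1*(10)*conj(3) + 6*(0)*conj(1) + 3*(6)*conj(-1) + 8*(4)*conj(0) + 6*(-2)*conj(-1)]
      = (1/24)[(30) + (0) + (-18) + (0) + (12)] = 24/24 = 1
  <chi_rho, chi_5> = (1/24)[1*(10)*conj(3) + 6*(0)*conj(-1) + 3*(6)*conj(-1) + 8*(4)*conj(0) + 6*(-2)*conj(1)]
      = (1/24)[(30) + (0) + (-18) + (0) + (-12)] = 0/24 = 0
Dimension check: dim(rho) = sum (mult * dim) = 2*1 + 3*1 + 1*2 + 1*3 + 0*3 = 10 = chi_rho(e) = 10.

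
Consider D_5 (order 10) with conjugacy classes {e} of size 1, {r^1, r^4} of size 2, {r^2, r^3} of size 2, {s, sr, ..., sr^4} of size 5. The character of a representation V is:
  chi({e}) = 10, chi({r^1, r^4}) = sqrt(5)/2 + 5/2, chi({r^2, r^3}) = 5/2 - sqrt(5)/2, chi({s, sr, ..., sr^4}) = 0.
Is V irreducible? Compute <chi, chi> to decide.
Not irreducible (reducible): <chi, chi> = 13 > 1.

Why: <chi, chi> = (1/|G|) sum_C |C| * |chi(C)|^2 = (1/10)[1*|10|^2 + 2*|sqrt(5)/2 + 5/2|^2 + 2*|5/2 - sqrt(5)/2|^2 + 5*|0|^2]
  = (1/10)[(100) + (5*sqrt(5) + 15) + (15 - 5*sqrt(5)) + (0)] = 130/10 = 13.
A character is irreducible iff <chi, chi> = 1, so this representation is reducible.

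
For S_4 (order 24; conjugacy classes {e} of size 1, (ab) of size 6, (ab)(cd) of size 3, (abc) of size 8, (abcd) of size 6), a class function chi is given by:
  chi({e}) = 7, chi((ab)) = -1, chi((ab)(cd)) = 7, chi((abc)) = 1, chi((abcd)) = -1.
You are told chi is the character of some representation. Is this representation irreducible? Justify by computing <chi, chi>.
Not irreducible (reducible): <chi, chi> = 9 > 1.

Details: <chi, chi> = (1/|G|) sum_C |C| * |chi(C)|^2 = (1/24)[1*|7|^2 + 6*|-1|^2 + 3*|7|^2 + 8*|1|^2 + 6*|-1|^2]
  = (1/24)[(49) + (6) + (147) + (8) + (6)] = 216/24 = 9.
A character is irreducible iff <chi, chi> = 1, so this representation is reducible.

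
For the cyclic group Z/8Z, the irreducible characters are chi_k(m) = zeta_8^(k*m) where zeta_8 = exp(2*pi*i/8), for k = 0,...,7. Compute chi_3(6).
chi_3(6) = zeta_8^18 = I

Solution. chi_3(6) = zeta_8^(3*6) = zeta_8^18. Since zeta_8^8 = 1, this equals zeta_8^2 = exp(2*pi*i*2/8) = I.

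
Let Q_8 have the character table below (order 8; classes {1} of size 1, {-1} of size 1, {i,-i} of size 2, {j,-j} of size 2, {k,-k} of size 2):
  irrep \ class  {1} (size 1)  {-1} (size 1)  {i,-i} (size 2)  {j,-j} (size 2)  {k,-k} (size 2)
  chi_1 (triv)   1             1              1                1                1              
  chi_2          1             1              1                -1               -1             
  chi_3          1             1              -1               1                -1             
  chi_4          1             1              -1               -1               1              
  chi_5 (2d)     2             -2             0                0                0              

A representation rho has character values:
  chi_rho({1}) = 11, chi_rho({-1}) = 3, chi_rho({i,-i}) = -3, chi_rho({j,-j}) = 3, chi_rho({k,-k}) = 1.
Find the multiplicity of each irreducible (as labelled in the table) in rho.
Multiplicities: chi_1: 2, chi_2: 0, chi_3: 3, chi_4: 2, chi_5: 2.

Use <chi_rho, chi> = (1/|G|) sum_C |C| * chi_rho(C) * conj(chi(C)) with |G| = 8 for each irreducible chi in the table:
  <chi_rho, chi_1> = (1/8)[1*(11)*conj(1) + 1*(3)*conj(1) + 2*(-3)*conj(1) + 2*(3)*conj(1) + 2*(1)*conj(1)]
      = (1/8)[(11) + (3) + (-6) + (6) + (2)] = 16/8 = 2
  <chi_rho, chi_2> = (1/8)[1*(11)*conj(1) + 1*(3)*conj(1) + 2*(-3)*conj(1) + 2*(3)*conj(-1) + 2*(1)*conj(-1)]
      = (1/8)[(11) + (3) + (-6) + (-6) + (-2)] = 0/8 = 0
  <chi_rho, chi_3> = (1/8)[1*(11)*conj(1) + 1*(3)*conj(1) + 2*(-3)*conj(-1) + 2*(3)*conj(1) + 2*(1)*conj(-1)]
      = (1/8)[(11) + (3) + (6) + (6) + (-2)] = 24/8 = 3
  <chi_rho, chi_4> = (1/8)[1*(11)*conj(1) + 1*(3)*conj(1) + 2*(-3)*conj(-1) + 2*(3)*conj(-1) + 2*(1)*conj(1)]
      = (1/8)[(11) + (3) + (6) + (-6) + (2)] = 16/8 = 2
  <chi_rho, chi_5> = (1/8)[1*(11)*conj(2) + 1*(3)*conj(-2) + 2*(-3)*conj(0) + 2*(3)*conj(0) + 2*(1)*conj(0)]
      = (1/8)[(22) + (-6) + (0) + (0) + (0)] = 16/8 = 2
Dimension check: dim(rho) = sum (mult * dim) = 2*1 + 0*1 + 3*1 + 2*1 + 2*2 = 11 = chi_rho(e) = 11.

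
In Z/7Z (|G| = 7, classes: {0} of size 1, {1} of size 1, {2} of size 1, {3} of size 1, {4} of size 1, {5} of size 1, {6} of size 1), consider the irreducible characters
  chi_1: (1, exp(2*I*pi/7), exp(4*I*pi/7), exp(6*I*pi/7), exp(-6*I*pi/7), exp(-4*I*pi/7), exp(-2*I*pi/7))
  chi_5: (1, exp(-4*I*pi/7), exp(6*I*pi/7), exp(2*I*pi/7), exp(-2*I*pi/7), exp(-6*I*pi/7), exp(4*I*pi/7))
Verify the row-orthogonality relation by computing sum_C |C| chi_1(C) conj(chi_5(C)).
Sum = 0; so <chi_1, chi_5> = 0 (distinct irreducibles are orthogonal).

Reasoning: Compute term by term over conjugacy classes (|C| * chi_1(C) * conj(chi_5(C))):
  1*(1)*conj(1) + 1*(exp(2*I*pi/7))*conj(exp(-4*I*pi/7)) + 1*(exp(4*I*pi/7))*conj(exp(6*I*pi/7)) + 1*(exp(6*I*pi/7))*conj(exp(2*I*pi/7)) + 1*(exp(-6*I*pi/7))*conj(exp(-2*I*pi/7)) + 1*(exp(-4*I*pi/7))*conj(exp(-6*I*pi/7)) + 1*(exp(-2*I*pi/7))*conj(exp(4*I*pi/7))
  = (1) + (exp(6*I*pi/7)) + (exp(-2*I*pi/7)) + (exp(4*I*pi/7)) + (exp(-4*I*pi/7)) + (exp(2*I*pi/7)) + (exp(-6*I*pi/7))
  = 0.
(Exp terms are combined using exp(i*s)*conj(exp(i*t)) = exp(i*(s-t)), and sums of them are collapsed using the identity that for every m > 1 the m distinct m-th roots of unity sum to 0, e.g. 1 + exp(2*I*pi/3) + exp(-2*I*pi/3) = 0.)
Dividing by |G| = 7 gives 0/7 = 0, matching the row-orthogonality relation <chi_1, chi_5> = [chi_1 = chi_5].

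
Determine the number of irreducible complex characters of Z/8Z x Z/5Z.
40

Derivation: The number of irreducible complex representations of a finite group equals its number of conjugacy classes. Z/8Z x Z/5Z is abelian of order 40, so every element is its own conjugacy class: 40 classes, so Z/8Z x Z/5Z (order 40) has exactly 40 irreducible complex representations.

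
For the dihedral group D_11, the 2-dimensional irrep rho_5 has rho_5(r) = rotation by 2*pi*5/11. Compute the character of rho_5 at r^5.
chi_{rho_5}(r^5) = 2*cos(2*pi*5*5/11) = -2*cos(5*pi/11)

Solution. rho_5(r^5) is rotation by angle 2*pi*5*5/11, whose trace is 2*cos(2*pi*5*5/11) = -2*cos(5*pi/11).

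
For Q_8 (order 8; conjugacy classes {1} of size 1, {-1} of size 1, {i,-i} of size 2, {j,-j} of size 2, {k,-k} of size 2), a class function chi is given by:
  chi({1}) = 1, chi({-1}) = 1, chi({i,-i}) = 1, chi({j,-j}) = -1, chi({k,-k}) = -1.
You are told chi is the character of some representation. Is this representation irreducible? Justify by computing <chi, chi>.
Irreducible: <chi, chi> = 1.

Argument: <chi, chi> = (1/|G|) sum_C |C| * |chi(C)|^2 = (1/8)[1*|1|^2 + 1*|1|^2 + 2*|1|^2 + 2*|-1|^2 + 2*|-1|^2]
  = (1/8)[(1) + (1) + (2) + (2) + (2)] = 8/8 = 1.
A character is irreducible iff <chi, chi> = 1, so this representation is irreducible.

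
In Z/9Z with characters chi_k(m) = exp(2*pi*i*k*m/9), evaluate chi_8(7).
chi_8(7) = zeta_9^56 = exp(4*I*pi/9)

Proof sketch: chi_8(7) = zeta_9^(8*7) = zeta_9^56. Since zeta_9^9 = 1, this equals zeta_9^2 = exp(2*pi*i*2/9) = exp(4*I*pi/9).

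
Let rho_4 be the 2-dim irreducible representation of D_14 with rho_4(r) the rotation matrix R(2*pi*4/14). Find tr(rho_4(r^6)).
chi_{rho_4}(r^6) = 2*cos(2*pi*4*6/14) = -2*cos(3*pi/7)

Derivation: rho_4(r^6) is rotation by angle 2*pi*4*6/14, whose trace is 2*cos(2*pi*4*6/14) = -2*cos(3*pi/7).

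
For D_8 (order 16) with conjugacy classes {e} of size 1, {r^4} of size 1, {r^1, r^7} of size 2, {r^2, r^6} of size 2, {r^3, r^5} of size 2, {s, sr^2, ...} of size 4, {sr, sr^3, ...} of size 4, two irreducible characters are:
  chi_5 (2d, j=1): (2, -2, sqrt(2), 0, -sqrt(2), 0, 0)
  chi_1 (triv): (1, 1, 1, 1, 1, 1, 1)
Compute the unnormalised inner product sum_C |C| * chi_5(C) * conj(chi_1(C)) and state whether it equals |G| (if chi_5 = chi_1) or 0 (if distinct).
Sum = 0; so <chi_5, chi_1> = 0 (distinct irreducibles are orthogonal).

Working: Compute term by term over conjugacy classes (|C| * chi_5(C) * conj(chi_1(C))):
  1*(2)*conj(1) + 1*(-2)*conj(1) + 2*(sqrt(2))*conj(1) + 2*(0)*conj(1) + 2*(-sqrt(2))*conj(1) + 4*(0)*conj(1) + 4*(0)*conj(1)
  = (2) + (-2) + (2*sqrt(2)) + (0) + (-2*sqrt(2)) + (0) + (0)
  = 0.
Dividing by |G| = 16 gives 0/16 = 0, matching the row-orthogonality relation <chi_5, chi_1> = [chi_5 = chi_1].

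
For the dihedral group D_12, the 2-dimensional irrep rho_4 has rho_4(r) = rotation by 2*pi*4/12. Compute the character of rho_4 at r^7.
chi_{rho_4}(r^7) = 2*cos(2*pi*4*7/12) = -1

Explanation: rho_4(r^7) is rotation by angle 2*pi*4*7/12, whose trace is 2*cos(2*pi*4*7/12) = -1.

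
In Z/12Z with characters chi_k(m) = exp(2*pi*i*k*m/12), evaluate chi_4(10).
chi_4(10) = zeta_12^40 = exp(2*I*pi/3)

Solution. chi_4(10) = zeta_12^(4*10) = zeta_12^40. Since zeta_12^12 = 1, this equals zeta_12^4 = exp(2*pi*i*4/12) = exp(2*I*pi/3).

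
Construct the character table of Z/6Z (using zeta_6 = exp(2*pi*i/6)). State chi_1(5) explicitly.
Character table of Z/6Z (irreps indexed chi_0,...,chi_5 with chi_k(m) = zeta_6^(k*m), zeta_6 = exp(2*pi*i/6)):
  irrep \ class  {0} (size 1)  {1} (size 1)    {2} (size 1)    {3} (size 1)  {4} (size 1)    {5} (size 1)  
  chi_0          1             1               1               1             1               1             
  chi_1          1             exp(I*pi/3)     exp(2*I*pi/3)   -1            exp(-2*I*pi/3)  exp(-I*pi/3)  
  chi_2          1             exp(2*I*pi/3)   exp(-2*I*pi/3)  1             exp(2*I*pi/3)   exp(-2*I*pi/3)
  chi_3          1             -1              1               -1            1               -1            
  chi_4          1             exp(-2*I*pi/3)  exp(2*I*pi/3)   1             exp(-2*I*pi/3)  exp(2*I*pi/3) 
  chi_5          1             exp(-I*pi/3)    exp(-2*I*pi/3)  -1            exp(2*I*pi/3)   exp(I*pi/3)   

Spot check: chi_1(5) = zeta_6^(1*5) = zeta_6^5 = exp(-I*pi/3).

Details: Z/6Z is abelian, so all 6 irreducible complex representations are 1-dimensional. They are given by chi_k(m) = zeta_6^(k*m) for k = 0,...,5. Row orthogonality: sum_m chi_k(m) conj(chi_l(m)) = 6 * [k = l].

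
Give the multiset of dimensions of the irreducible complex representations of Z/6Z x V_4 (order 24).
Dimensions: 1, 1, 1, 1, 1, 1, 1, 1, 1, 1, 1, 1, 1, 1, 1, 1, 1, 1, 1, 1, 1, 1, 1, 1

Why: There are 24 irreducibles (= number of conjugacy classes). Their dimensions d_i satisfy sum d_i^2 = |G| = 24: 1 + 1 + 1 + 1 + 1 + 1 + 1 + 1 + 1 + 1 + 1 + 1 + 1 + 1 + 1 + 1 + 1 + 1 + 1 + 1 + 1 + 1 + 1 + 1 = 24. (For the product with Z/6Z: each of the 6 1-dim characters of Z/6Z tensors with each irrep of V_4, giving 6 copies of each V_4-dimension.)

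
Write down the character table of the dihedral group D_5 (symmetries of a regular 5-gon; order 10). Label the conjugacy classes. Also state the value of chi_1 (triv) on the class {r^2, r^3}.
Conjugacy classes: {e} of size 1, {r^1, r^4} of size 2, {r^2, r^3} of size 2, {s, sr, ..., sr^4} of size 5.
Character table:
  irrep \ class              {e} (size 1)  {r^1, r^4} (size 2)  {r^2, r^3} (size 2)  {s, sr, ..., sr^4} (size 5)
  chi_1 (triv)               1             1                    1                    1                          
  chi_2 (sign: r->1, s->-1)  1             1                    1                    -1                         
  chi_3 (2d, j=1)            2             -1/2 + sqrt(5)/2     -sqrt(5)/2 - 1/2     0                          
  chi_4 (2d, j=2)            2             -sqrt(5)/2 - 1/2     -1/2 + sqrt(5)/2     0                          

Spot check: chi_1 (triv) on {r^2, r^3} = 1.

Working: D_5 has order 2*5 = 10 with 4 conjugacy classes, hence 4 irreducibles. Sum of squared dims 1 + 1 + 4 + 4 = 10 = |G|. Linear characters come from the abelianisation; the 2-dimensional irreps have character r^k -> 2*cos(2*pi*j*k/5), reflections -> 0.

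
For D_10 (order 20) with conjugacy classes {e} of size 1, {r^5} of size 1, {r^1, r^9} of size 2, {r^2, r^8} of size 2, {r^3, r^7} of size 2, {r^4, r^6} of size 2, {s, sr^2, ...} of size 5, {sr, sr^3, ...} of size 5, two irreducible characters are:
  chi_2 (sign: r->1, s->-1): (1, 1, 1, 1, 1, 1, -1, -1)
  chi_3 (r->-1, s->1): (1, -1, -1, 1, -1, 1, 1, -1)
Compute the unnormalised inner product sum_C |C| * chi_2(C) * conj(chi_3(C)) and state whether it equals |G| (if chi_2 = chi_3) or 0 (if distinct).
Sum = 0; so <chi_2, chi_3> = 0 (distinct irreducibles are orthogonal).

Derivation: Compute term by term over conjugacy classes (|C| * chi_2(C) * conj(chi_3(C))):
  1*(1)*conj(1) + 1*(1)*conj(-1) + 2*(1)*conj(-1) + 2*(1)*conj(1) + 2*(1)*conj(-1) + 2*(1)*conj(1) + 5*(-1)*conj(1) + 5*(-1)*conj(-1)
  = (1) + (-1) + (-2) + (2) + (-2) + (2) + (-5) + (5)
  = 0.
Dividing by |G| = 20 gives 0/20 = 0, matching the row-orthogonality relation <chi_2, chi_3> = [chi_2 = chi_3].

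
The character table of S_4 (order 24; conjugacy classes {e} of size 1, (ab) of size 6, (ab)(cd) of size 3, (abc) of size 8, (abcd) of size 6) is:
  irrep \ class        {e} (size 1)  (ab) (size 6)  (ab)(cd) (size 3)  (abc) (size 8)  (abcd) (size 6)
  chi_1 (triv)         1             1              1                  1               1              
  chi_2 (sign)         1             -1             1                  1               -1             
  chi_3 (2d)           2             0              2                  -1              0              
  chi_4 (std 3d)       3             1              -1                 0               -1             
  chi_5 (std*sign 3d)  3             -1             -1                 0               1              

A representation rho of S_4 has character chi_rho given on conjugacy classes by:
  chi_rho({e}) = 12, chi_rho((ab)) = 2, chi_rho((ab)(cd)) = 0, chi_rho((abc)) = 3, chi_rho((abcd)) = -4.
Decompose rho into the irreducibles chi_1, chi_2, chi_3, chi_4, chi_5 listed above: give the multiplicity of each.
Multiplicities: chi_1: 1, chi_2: 2, chi_3: 0, chi_4: 3, chi_5: 0.

Details: Use <chi_rho, chi> = (1/|G|) sum_C |C| * chi_rho(C) * conj(chi(C)) with |G| = 24 for each irreducible chi in the table:
  <chi_rho, chi_1> = (1/24)[1*(12)*conj(1) + 6*(2)*conj(1) + 3*(0)*conj(1) + 8*(3)*conj(1) + 6*(-4)*conj(1)]
      = (1/24)[(12) + (12) + (0) + (24) + (-24)] = 24/24 = 1
  <chi_rho, chi_2> = (1/24)[1*(12)*conj(1) + 6*(2)*conj(-1) + 3*(0)*conj(1) + 8*(3)*conj(1) + 6*(-4)*conj(-1)]
      = (1/24)[(12) + (-12) + (0) + (24) + (24)] = 48/24 = 2
  <chi_rho, chi_3> = (1/24)[1*(12)*conj(2) + 6*(2)*conj(0) + 3*(0)*conj(2) + 8*(3)*conj(-1) + 6*(-4)*conj(0)]
      = (1/24)[(24) + (0) + (0) + (-24) + (0)] = 0/24 = 0
  <chi_rho, chi_4> = (1/24)[1*(12)*conj(3) + 6*(2)*conj(1) + 3*(0)*conj(-1) + 8*(3)*conj(0) + 6*(-4)*conj(-1)]
      = (1/24)[(36) + (12) + (0) + (0) + (24)] = 72/24 = 3
  <chi_rho, chi_5> = (1/24)[1*(12)*conj(3) + 6*(2)*conj(-1) + 3*(0)*conj(-1) + 8*(3)*conj(0) + 6*(-4)*conj(1)]
      = (1/24)[(36) + (-12) + (0) + (0) + (-24)] = 0/24 = 0
Dimension check: dim(rho) = sum (mult * dim) = 1*1 + 2*1 + 0*2 + 3*3 + 0*3 = 12 = chi_rho(e) = 12.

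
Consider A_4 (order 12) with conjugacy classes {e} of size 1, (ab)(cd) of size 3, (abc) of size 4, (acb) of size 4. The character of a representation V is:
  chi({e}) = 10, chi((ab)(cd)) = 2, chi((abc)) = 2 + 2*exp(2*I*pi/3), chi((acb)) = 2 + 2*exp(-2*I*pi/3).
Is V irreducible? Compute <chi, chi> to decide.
Not irreducible (reducible): <chi, chi> = 12 > 1.

Details: <chi, chi> = (1/|G|) sum_C |C| * |chi(C)|^2 = (1/12)[1*|10|^2 + 3*|2|^2 + 4*|2 + 2*exp(2*I*pi/3)|^2 + 4*|2 + 2*exp(-2*I*pi/3)|^2]
  = (1/12)[(100) + (12) + (16) + (16)] = 144/12 = 12.
(Exp terms are combined using exp(i*s)*conj(exp(i*t)) = exp(i*(s-t)), and sums of them are collapsed using the identity that for every m > 1 the m distinct m-th roots of unity sum to 0, e.g. 1 + exp(2*I*pi/3) + exp(-2*I*pi/3) = 0.)
A character is irreducible iff <chi, chi> = 1, so this representation is reducible.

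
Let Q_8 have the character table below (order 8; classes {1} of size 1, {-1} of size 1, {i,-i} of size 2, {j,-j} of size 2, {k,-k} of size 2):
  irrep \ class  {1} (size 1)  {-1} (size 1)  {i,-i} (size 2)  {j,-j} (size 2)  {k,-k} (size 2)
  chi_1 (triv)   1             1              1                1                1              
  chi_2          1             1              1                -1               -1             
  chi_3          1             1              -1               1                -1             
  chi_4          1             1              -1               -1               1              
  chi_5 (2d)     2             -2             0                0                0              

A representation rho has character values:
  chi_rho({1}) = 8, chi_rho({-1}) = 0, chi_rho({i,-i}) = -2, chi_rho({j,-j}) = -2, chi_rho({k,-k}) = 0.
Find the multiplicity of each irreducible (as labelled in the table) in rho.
Multiplicities: chi_1: 0, chi_2: 1, chi_3: 1, chi_4: 2, chi_5: 2.

Working: Use <chi_rho, chi> = (1/|G|) sum_C |C| * chi_rho(C) * conj(chi(C)) with |G| = 8 for each irreducible chi in the table:
  <chi_rho, chi_1> = (1/8)[1*(8)*conj(1) + 1*(0)*conj(1) + 2*(-2)*conj(1) + 2*(-2)*conj(1) + 2*(0)*conj(1)]
      = (1/8)[(8) + (0) + (-4) + (-4) + (0)] = 0/8 = 0
  <chi_rho, chi_2> = (1/8)[1*(8)*conj(1) + 1*(0)*conj(1) + 2*(-2)*conj(1) + 2*(-2)*conj(-1) + 2*(0)*conj(-1)]
      = (1/8)[(8) + (0) + (-4) + (4) + (0)] = 8/8 = 1
  <chi_rho, chi_3> = (1/8)[1*(8)*conj(1) + 1*(0)*conj(1) + 2*(-2)*conj(-1) + 2*(-2)*conj(1) + 2*(0)*conj(-1)]
      = (1/8)[(8) + (0) + (4) + (-4) + (0)] = 8/8 = 1
  <chi_rho, chi_4> = (1/8)[1*(8)*conj(1) + 1*(0)*conj(1) + 2*(-2)*conj(-1) + 2*(-2)*conj(-1) + 2*(0)*conj(1)]
      = (1/8)[(8) + (0) + (4) + (4) + (0)] = 16/8 = 2
  <chi_rho, chi_5> = (1/8)[1*(8)*conj(2) + 1*(0)*conj(-2) + 2*(-2)*conj(0) + 2*(-2)*conj(0) + 2*(0)*conj(0)]
      = (1/8)[(16) + (0) + (0) + (0) + (0)] = 16/8 = 2
Dimension check: dim(rho) = sum (mult * dim) = 0*1 + 1*1 + 1*1 + 2*1 + 2*2 = 8 = chi_rho(e) = 8.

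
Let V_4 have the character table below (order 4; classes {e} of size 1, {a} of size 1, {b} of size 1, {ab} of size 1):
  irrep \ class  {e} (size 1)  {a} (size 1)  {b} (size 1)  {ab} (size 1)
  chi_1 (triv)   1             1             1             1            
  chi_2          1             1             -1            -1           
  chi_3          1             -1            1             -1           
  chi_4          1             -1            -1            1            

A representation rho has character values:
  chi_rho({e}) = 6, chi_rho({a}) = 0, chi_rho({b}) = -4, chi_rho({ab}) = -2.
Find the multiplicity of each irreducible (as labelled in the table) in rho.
Multiplicities: chi_1: 0, chi_2: 3, chi_3: 1, chi_4: 2.

Derivation: Use <chi_rho, chi> = (1/|G|) sum_C |C| * chi_rho(C) * conj(chi(C)) with |G| = 4 for each irreducible chi in the table:
  <chi_rho, chi_1> = (1/4)[1*(6)*conj(1) + 1*(0)*conj(1) + 1*(-4)*conj(1) + 1*(-2)*conj(1)]
      = (1/4)[(6) + (0) + (-4) + (-2)] = 0/4 = 0
  <chi_rho, chi_2> = (1/4)[1*(6)*conj(1) + 1*(0)*conj(1) + 1*(-4)*conj(-1) + 1*(-2)*conj(-1)]
      = (1/4)[(6) + (0) + (4) + (2)] = 12/4 = 3
  <chi_rho, chi_3> = (1/4)[1*(6)*conj(1) + 1*(0)*conj(-1) + 1*(-4)*conj(1) + 1*(-2)*conj(-1)]
      = (1/4)[(6) + (0) + (-4) + (2)] = 4/4 = 1
  <chi_rho, chi_4> = (1/4)[1*(6)*conj(1) + 1*(0)*conj(-1) + 1*(-4)*conj(-1) + 1*(-2)*conj(1)]
      = (1/4)[(6) + (0) + (4) + (-2)] = 8/4 = 2
Dimension check: dim(rho) = sum (mult * dim) = 0*1 + 3*1 + 1*1 + 2*1 = 6 = chi_rho(e) = 6.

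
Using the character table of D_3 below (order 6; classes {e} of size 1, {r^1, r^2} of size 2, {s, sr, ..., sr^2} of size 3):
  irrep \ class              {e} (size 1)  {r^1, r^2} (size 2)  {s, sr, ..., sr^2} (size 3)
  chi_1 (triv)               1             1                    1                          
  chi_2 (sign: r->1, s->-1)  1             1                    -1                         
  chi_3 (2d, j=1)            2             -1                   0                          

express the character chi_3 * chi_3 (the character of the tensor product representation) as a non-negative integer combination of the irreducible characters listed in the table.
chi_3 tensor chi_3 = chi_1 + chi_2 + chi_3 (all other irreducibles have multiplicity 0).

Working: The character of a tensor product is the pointwise product (chi_3 * chi_3)(C) = chi_3(C) * chi_3(C):
  {e}: (2)*(2), {r^1, r^2}: (-1)*(-1), {s, sr, ..., sr^2}: (0)*(0)
so (chi_3 * chi_3) takes values
  {e} -> 4, {r^1, r^2} -> 1, {s, sr, ..., sr^2} -> 0.
Now take the inner product of this character with each irreducible chi from the table, <chi_3*chi_3, chi> = (1/6) sum_C |C| (chi_3*chi_3)(C) conj(chi(C)):
  <chi_3*chi_3, chi_1> = (1/6)[1*(4)*conj(1) + 2*(1)*conj(1) + 3*(0)*conj(1)]
      = (1/6)[(4) + (2) + (0)] = 6/6 = 1
  <chi_3*chi_3, chi_2> = (1/6)[1*(4)*conj(1) + 2*(1)*conj(1) + 3*(0)*conj(-1)]
      = (1/6)[(4) + (2) + (0)] = 6/6 = 1
  <chi_3*chi_3, chi_3> = (1/6)[1*(4)*conj(2) + 2*(1)*conj(-1) + 3*(0)*conj(0)]
      = (1/6)[(8) + (-2) + (0)] = 6/6 = 1
Hence the multiplicities are chi_1: 1, chi_2: 1, chi_3: 1. Dimension check: dim(chi_3)*dim(chi_3) = 2*2 = 4 and sum (mult * dim) = 1*1 + 1*1 + 1*2 = 4.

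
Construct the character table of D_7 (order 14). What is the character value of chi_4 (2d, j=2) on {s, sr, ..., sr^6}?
Conjugacy classes: {e} of size 1, {r^1, r^6} of size 2, {r^2, r^5} of size 2, {r^3, r^4} of size 2, {s, sr, ..., sr^6} of size 7.
Character table:
  irrep \ class              {e} (size 1)  {r^1, r^6} (size 2)  {r^2, r^5} (size 2)  {r^3, r^4} (size 2)  {s, sr, ..., sr^6} (size 7)
  chi_1 (triv)               1             1                    1                    1                    1                          
  chi_2 (sign: r->1, s->-1)  1             1                    1                    1                    -1                         
  chi_3 (2d, j=1)            2             2*cos(2*pi/7)        -2*cos(3*pi/7)       -2*cos(pi/7)         0                          
  chi_4 (2d, j=2)            2             -2*cos(3*pi/7)       -2*cos(pi/7)         2*cos(2*pi/7)        0                          
  chi_5 (2d, j=3)            2             -2*cos(pi/7)         2*cos(2*pi/7)        -2*cos(3*pi/7)       0                          

Spot check: chi_4 (2d, j=2) on {s, sr, ..., sr^6} = 0.

Proof sketch: D_7 has order 2*7 = 14 with 5 conjugacy classes, hence 5 irreducibles. Sum of squared dims 1 + 1 + 4 + 4 + 4 = 14 = |G|. Linear characters come from the abelianisation; the 2-dimensional irreps have character r^k -> 2*cos(2*pi*j*k/7), reflections -> 0.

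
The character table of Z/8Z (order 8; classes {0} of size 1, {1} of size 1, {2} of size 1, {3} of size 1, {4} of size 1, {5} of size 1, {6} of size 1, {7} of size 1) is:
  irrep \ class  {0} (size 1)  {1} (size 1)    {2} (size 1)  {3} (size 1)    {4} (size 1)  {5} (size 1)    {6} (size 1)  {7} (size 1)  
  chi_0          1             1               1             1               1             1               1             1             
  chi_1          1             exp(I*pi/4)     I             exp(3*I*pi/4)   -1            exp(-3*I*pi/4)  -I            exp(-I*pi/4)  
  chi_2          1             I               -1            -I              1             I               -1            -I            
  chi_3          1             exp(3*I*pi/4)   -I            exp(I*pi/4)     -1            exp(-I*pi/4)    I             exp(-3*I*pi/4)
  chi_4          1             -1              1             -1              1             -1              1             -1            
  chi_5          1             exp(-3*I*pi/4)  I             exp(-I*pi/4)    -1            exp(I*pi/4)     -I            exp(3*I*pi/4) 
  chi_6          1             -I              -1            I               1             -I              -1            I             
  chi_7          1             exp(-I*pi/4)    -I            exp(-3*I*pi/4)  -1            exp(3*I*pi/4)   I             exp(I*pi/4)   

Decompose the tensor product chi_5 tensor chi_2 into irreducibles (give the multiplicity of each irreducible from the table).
chi_5 tensor chi_2 = chi_7 (all other irreducibles have multiplicity 0).

Solution. The character of a tensor product is the pointwise product (chi_5 * chi_2)(C) = chi_5(C) * chi_2(C):
  {0}: (1)*(1), {1}: (exp(-3*I*pi/4))*(I), {2}: (I)*(-1), {3}: (exp(-I*pi/4))*(-I), {4}: (-1)*(1), {5}: (exp(I*pi/4))*(I), {6}: (-I)*(-1), {7}: (exp(3*I*pi/4))*(-I)
so (chi_5 * chi_2) takes values
  {0} -> 1, {1} -> exp(-I*pi/4), {2} -> -I, {3} -> -exp(I*pi/4), {4} -> -1, {5} -> exp(3*I*pi/4), {6} -> I, {7} -> -exp(-3*I*pi/4).
Now take the inner product of this character with each irreducible chi from the table, <chi_5*chi_2, chi> = (1/8) sum_C |C| (chi_5*chi_2)(C) conj(chi(C)):
  <chi_5*chi_2, chi_0> = (1/8)[1*(1)*conj(1) + 1*(exp(-I*pi/4))*conj(1) + 1*(-I)*conj(1) + 1*(-exp(I*pi/4))*conj(1) + 1*(-1)*conj(1) + 1*(exp(3*I*pi/4))*conj(1) + 1*(I)*conj(1) + 1*(-exp(-3*I*pi/4))*conj(1)]
      = (1/8)[(1) + (exp(-I*pi/4)) + (-I) + (-exp(I*pi/4)) + (-1) + (exp(3*I*pi/4)) + (I) + (-exp(-3*I*pi/4))] = 0/8 = 0
  <chi_5*chi_2, chi_1> = (1/8)[1*(1)*conj(1) + 1*(exp(-I*pi/4))*conj(exp(I*pi/4)) + 1*(-I)*conj(I) + 1*(-exp(I*pi/4))*conj(exp(3*I*pi/4)) + 1*(-1)*conj(-1) + 1*(exp(3*I*pi/4))*conj(exp(-3*I*pi/4)) + 1*(I)*conj(-I) + 1*(-exp(-3*I*pi/4))*conj(exp(-I*pi/4))]
      = (1/8)[(1) + (-I) + (-1) + (I) + (1) + (-I) + (-1) + (I)] = 0/8 = 0
  <chi_5*chi_2, chi_2> = (1/8)[1*(1)*conj(1) + 1*(exp(-I*pi/4))*conj(I) + 1*(-I)*conj(-1) + 1*(-exp(I*pi/4))*conj(-I) + 1*(-1)*conj(1) + 1*(exp(3*I*pi/4))*conj(I) + 1*(I)*conj(-1) + 1*(-exp(-3*I*pi/4))*conj(-I)]
      = (1/8)[(1) + (-exp(I*pi/4)) + (I) + (-exp(3*I*pi/4)) + (-1) + (-exp(-3*I*pi/4)) + (-I) + (-exp(-I*pi/4))] = 0/8 = 0
  <chi_5*chi_2, chi_3> = (1/8)[1*(1)*conj(1) + 1*(exp(-I*pi/4))*conj(exp(3*I*pi/4)) + 1*(-I)*conj(-I) + 1*(-exp(I*pi/4))*conj(exp(I*pi/4)) + 1*(-1)*conj(-1) + 1*(exp(3*I*pi/4))*conj(exp(-I*pi/4)) + 1*(I)*conj(I) + 1*(-exp(-3*I*pi/4))*conj(exp(-3*I*pi/4))]
      = (1/8)[(1) + (-1) + (1) + (-1) + (1) + (-1) + (1) + (-1)] = 0/8 = 0
  <chi_5*chi_2, chi_4> = (1/8)[1*(1)*conj(1) + 1*(exp(-I*pi/4))*conj(-1) + 1*(-I)*conj(1) + 1*(-exp(I*pi/4))*conj(-1) + 1*(-1)*conj(1) + 1*(exp(3*I*pi/4))*conj(-1) + 1*(I)*conj(1) + 1*(-exp(-3*I*pi/4))*conj(-1)]
      = (1/8)[(1) + (-exp(-I*pi/4)) + (-I) + (exp(I*pi/4)) + (-1) + (-exp(3*I*pi/4)) + (I) + (exp(-3*I*pi/4))] = 0/8 = 0
  <chi_5*chi_2, chi_5> = (1/8)[1*(1)*conj(1) + 1*(exp(-I*pi/4))*conj(exp(-3*I*pi/4)) + 1*(-I)*conj(I) + 1*(-exp(I*pi/4))*conj(exp(-I*pi/4)) + 1*(-1)*conj(-1) + 1*(exp(3*I*pi/4))*conj(exp(I*pi/4)) + 1*(I)*conj(-I) + 1*(-exp(-3*I*pi/4))*conj(exp(3*I*pi/4))]
      = (1/8)[(1) + (I) + (-1) + (-I) + (1) + (I) + (-1) + (-I)] = 0/8 = 0
  <chi_5*chi_2, chi_6> = (1/8)[1*(1)*conj(1) + 1*(exp(-I*pi/4))*conj(-I) + 1*(-I)*conj(-1) + 1*(-exp(I*pi/4))*conj(I) + 1*(-1)*conj(1) + 1*(exp(3*I*pi/4))*conj(-I) + 1*(I)*conj(-1) + 1*(-exp(-3*I*pi/4))*conj(I)]
      = (1/8)[(1) + (exp(I*pi/4)) + (I) + (exp(3*I*pi/4)) + (-1) + (exp(-3*I*pi/4)) + (-I) + (exp(-I*pi/4))] = 0/8 = 0
  <chi_5*chi_2, chi_7> = (1/8)[1*(1)*conj(1) + 1*(exp(-I*pi/4))*conj(exp(-I*pi/4)) + 1*(-I)*conj(-I) + 1*(-exp(I*pi/4))*conj(exp(-3*I*pi/4)) + 1*(-1)*conj(-1) + 1*(exp(3*I*pi/4))*conj(exp(3*I*pi/4)) + 1*(I)*conj(I) + 1*(-exp(-3*I*pi/4))*conj(exp(I*pi/4))]
      = (1/8)[(1) + (1) + (1) + (1) + (1) + (1) + (1) + (1)] = 8/8 = 1
(Exp terms are combined using exp(i*s)*conj(exp(i*t)) = exp(i*(s-t)), and sums of them are collapsed using the identity that for every m > 1 the m distinct m-th roots of unity sum to 0, e.g. 1 + exp(2*I*pi/3) + exp(-2*I*pi/3) = 0.)
Hence the multiplicities are chi_7: 1. Dimension check: dim(chi_5)*dim(chi_2) = 1*1 = 1 and sum (mult * dim) = 1*1 = 1.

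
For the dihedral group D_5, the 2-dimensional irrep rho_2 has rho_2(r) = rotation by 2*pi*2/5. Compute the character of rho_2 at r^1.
chi_{rho_2}(r^1) = 2*cos(2*pi*2*1/5) = -sqrt(5)/2 - 1/2

Proof sketch: rho_2(r^1) is rotation by angle 2*pi*2*1/5, whose trace is 2*cos(2*pi*2*1/5) = -sqrt(5)/2 - 1/2.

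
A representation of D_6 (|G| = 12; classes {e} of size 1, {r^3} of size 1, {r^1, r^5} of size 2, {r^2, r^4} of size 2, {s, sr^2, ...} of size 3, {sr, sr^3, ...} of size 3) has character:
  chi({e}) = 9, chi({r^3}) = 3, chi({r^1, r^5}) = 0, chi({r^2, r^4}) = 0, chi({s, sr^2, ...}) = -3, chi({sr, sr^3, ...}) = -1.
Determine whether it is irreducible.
Not irreducible (reducible): <chi, chi> = 10 > 1.

Solution. <chi, chi> = (1/|G|) sum_C |C| * |chi(C)|^2 = (1/12)[1*|9|^2 + 1*|3|^2 + 2*|0|^2 + 2*|0|^2 + 3*|-3|^2 + 3*|-1|^2]
  = (1/12)[(81) + (9) + (0) + (0) + (27) + (3)] = 120/12 = 10.
A character is irreducible iff <chi, chi> = 1, so this representation is reducible.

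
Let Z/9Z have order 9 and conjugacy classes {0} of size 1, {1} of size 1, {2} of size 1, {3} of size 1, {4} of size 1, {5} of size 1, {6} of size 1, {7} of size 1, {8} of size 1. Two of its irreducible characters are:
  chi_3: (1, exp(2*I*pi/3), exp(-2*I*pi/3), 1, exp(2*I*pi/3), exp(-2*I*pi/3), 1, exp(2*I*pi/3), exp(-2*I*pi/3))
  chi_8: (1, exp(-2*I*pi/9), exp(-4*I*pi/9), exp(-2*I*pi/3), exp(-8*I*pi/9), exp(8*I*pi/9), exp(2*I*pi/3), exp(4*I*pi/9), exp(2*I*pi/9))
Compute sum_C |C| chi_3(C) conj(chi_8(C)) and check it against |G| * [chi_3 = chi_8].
Sum = 0; so <chi_3, chi_8> = 0 (distinct irreducibles are orthogonal).

Details: Compute term by term over conjugacy classes (|C| * chi_3(C) * conj(chi_8(C))):
  1*(1)*conj(1) + 1*(exp(2*I*pi/3))*conj(exp(-2*I*pi/9)) + 1*(exp(-2*I*pi/3))*conj(exp(-4*I*pi/9)) + 1*(1)*conj(exp(-2*I*pi/3)) + 1*(exp(2*I*pi/3))*conj(exp(-8*I*pi/9)) + 1*(exp(-2*I*pi/3))*conj(exp(8*I*pi/9)) + 1*(1)*conj(exp(2*I*pi/3)) + 1*(exp(2*I*pi/3))*conj(exp(4*I*pi/9)) + 1*(exp(-2*I*pi/3))*conj(exp(2*I*pi/9))
  = (1) + (exp(8*I*pi/9)) + (exp(-2*I*pi/9)) + (exp(2*I*pi/3)) + (exp(-4*I*pi/9)) + (exp(4*I*pi/9)) + (exp(-2*I*pi/3)) + (exp(2*I*pi/9)) + (exp(-8*I*pi/9))
  = 0.
(Exp terms are combined using exp(i*s)*conj(exp(i*t)) = exp(i*(s-t)), and sums of them are collapsed using the identity that for every m > 1 the m distinct m-th roots of unity sum to 0, e.g. 1 + exp(2*I*pi/3) + exp(-2*I*pi/3) = 0.)
Dividing by |G| = 9 gives 0/9 = 0, matching the row-orthogonality relation <chi_3, chi_8> = [chi_3 = chi_8].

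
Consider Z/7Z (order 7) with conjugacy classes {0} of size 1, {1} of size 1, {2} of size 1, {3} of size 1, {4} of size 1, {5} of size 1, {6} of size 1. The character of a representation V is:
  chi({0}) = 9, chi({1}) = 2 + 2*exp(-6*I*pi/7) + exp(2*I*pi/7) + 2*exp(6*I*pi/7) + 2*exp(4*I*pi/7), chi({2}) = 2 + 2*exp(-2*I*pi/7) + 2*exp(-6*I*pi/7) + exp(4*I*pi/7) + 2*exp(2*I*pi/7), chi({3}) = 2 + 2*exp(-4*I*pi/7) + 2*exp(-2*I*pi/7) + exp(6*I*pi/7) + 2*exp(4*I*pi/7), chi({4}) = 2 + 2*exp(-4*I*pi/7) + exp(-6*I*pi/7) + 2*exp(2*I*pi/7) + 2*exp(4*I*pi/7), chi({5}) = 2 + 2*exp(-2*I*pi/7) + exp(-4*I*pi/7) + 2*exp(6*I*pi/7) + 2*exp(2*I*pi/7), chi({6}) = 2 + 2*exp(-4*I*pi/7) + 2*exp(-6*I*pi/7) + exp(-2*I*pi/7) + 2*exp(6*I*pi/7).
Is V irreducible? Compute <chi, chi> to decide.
Not irreducible (reducible): <chi, chi> = 17 > 1.

Proof sketch: <chi, chi> = (1/|G|) sum_C |C| * |chi(C)|^2 = (1/7)[1*|9|^2 + 1*|2 + 2*exp(-6*I*pi/7) + exp(2*I*pi/7) + 2*exp(6*I*pi/7) + 2*exp(4*I*pi/7)|^2 + 1*|2 + 2*exp(-2*I*pi/7) + 2*exp(-6*I*pi/7) + exp(4*I*pi/7) + 2*exp(2*I*pi/7)|^2 + 1*|2 + 2*exp(-4*I*pi/7) + 2*exp(-2*I*pi/7) + exp(6*I*pi/7) + 2*exp(4*I*pi/7)|^2 + 1*|2 + 2*exp(-4*I*pi/7) + exp(-6*I*pi/7) + 2*exp(2*I*pi/7) + 2*exp(4*I*pi/7)|^2 + 1*|2 + 2*exp(-2*I*pi/7) + exp(-4*I*pi/7) + 2*exp(6*I*pi/7) + 2*exp(2*I*pi/7)|^2 + 1*|2 + 2*exp(-4*I*pi/7) + 2*exp(-6*I*pi/7) + exp(-2*I*pi/7) + 2*exp(6*I*pi/7)|^2]
  = (1/7)[(81) + (17 + 10*exp(-4*I*pi/7) + 12*exp(-2*I*pi/7) + 10*exp(-6*I*pi/7) + 10*exp(6*I*pi/7) + 12*exp(2*I*pi/7) + 10*exp(4*I*pi/7)) + (17 + 12*exp(-4*I*pi/7) + 10*exp(-2*I*pi/7) + 10*exp(-6*I*pi/7) + 10*exp(6*I*pi/7) + 10*exp(2*I*pi/7) + 12*exp(4*I*pi/7)) + (17 + 10*exp(-4*I*pi/7) + 10*exp(-2*I*pi/7) + 12*exp(-6*I*pi/7) + 12*exp(6*I*pi/7) + 10*exp(2*I*pi/7) + 10*exp(4*I*pi/7)) + (17 + 10*exp(-4*I*pi/7) + 10*exp(-2*I*pi/7) + 12*exp(-6*I*pi/7) + 12*exp(6*I*pi/7) + 10*exp(2*I*pi/7) + 10*exp(4*I*pi/7)) + (17 + 12*exp(-4*I*pi/7) + 10*exp(-2*I*pi/7) + 10*exp(-6*I*pi/7) + 10*exp(6*I*pi/7) + 10*exp(2*I*pi/7) + 12*exp(4*I*pi/7)) + (17 + 10*exp(-4*I*pi/7) + 12*exp(-2*I*pi/7) + 10*exp(-6*I*pi/7) + 10*exp(6*I*pi/7) + 12*exp(2*I*pi/7) + 10*exp(4*I*pi/7))] = 119/7 = 17.
(Exp terms are combined using exp(i*s)*conj(exp(i*t)) = exp(i*(s-t)), and sums of them are collapsed using the identity that for every m > 1 the m distinct m-th roots of unity sum to 0, e.g. 1 + exp(2*I*pi/3) + exp(-2*I*pi/3) = 0.)
A character is irreducible iff <chi, chi> = 1, so this representation is reducible.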